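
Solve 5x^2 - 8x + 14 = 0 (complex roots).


disc = (-8)^2 - 4*5*14 = 64 - 280 = -216
sqrt(|disc|) = sqrt(216) = 14.6969
Real part = 8/(2*5) = 0.8000
Imag part = 14.6969/(2*5) = 1.4697

0.8000 ± 1.4697i


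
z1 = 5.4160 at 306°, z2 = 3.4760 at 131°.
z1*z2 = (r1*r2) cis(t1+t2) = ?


r = 5.4160 * 3.4760 = 18.8260
theta = 306° + 131° = 437° = 77° (mod 360)

18.8260 cis(77°)


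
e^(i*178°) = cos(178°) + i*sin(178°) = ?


cos(178°) = -0.9994
sin(178°) = 0.0349

e^(i*178°) = -0.9994 + 0.0349i


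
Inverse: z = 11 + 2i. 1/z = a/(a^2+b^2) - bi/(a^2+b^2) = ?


|z|^2 = 121+4 = 125
1/z = (11 - 2i)/125

1/z = 0.0880 - 0.0160i


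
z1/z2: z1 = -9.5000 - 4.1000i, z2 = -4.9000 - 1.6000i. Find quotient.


Conjugate of z2 = -4.9000 + 1.6000i
Numerator: (-9.5000 - 4.1000i)(-4.9000 + 1.6000i) = 53.1100 + 4.8900i
Denominator: (-4.9)^2 + (-1.6)^2 = 26.57
Result = (53.1100 + 4.8900i)/26.57

1.9989 + 0.1840i


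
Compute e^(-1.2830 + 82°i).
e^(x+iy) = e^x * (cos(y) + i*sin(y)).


e^-1.2830 = 0.2772
cos(82°) = 0.1392
sin(82°) = 0.9903
Real = 0.2772*0.1392 = 0.0386
Imag = 0.2772*0.9903 = 0.2745

0.0386 + 0.2745i


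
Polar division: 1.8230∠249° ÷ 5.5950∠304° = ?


r = 1.8230 / 5.5950 = 0.3258
theta = 249° - 304° = -55° = 305° (mod 360)

0.3258 cis(305°)


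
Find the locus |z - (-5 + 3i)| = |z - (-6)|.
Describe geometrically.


Equal distances means the locus is the perpendicular bisector of z1 and z2.
Midpoint = ((-5+(-6))/2, (3+0)/2) = (-5.5000, 1.5000)

Perpendicular bisector through (-5.5000, 1.5000)


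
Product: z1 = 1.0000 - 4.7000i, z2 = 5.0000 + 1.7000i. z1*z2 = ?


Real = 1*5 - (-4.7)*1.7 = 5 - (-7.99) = 12.99
Imag = 1*1.7 + 5*(-4.7) = 1.7 - (23.5) = -21.8

12.9900 - 21.8000i


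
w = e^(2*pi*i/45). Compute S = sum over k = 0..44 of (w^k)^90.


The roots are w_k = w^k with w = e^(2*pi*i/45), and (w^k)^90 = (w^90)^k.
So S = 1 + u + u^2 + ... + u^(44) with u = w^90.
90 = 2*45 + 0, so 90 is a multiple of 45 and u = (w^45)^2 = 1.
Every one of the 45 terms equals 1: S = 45

S = 45


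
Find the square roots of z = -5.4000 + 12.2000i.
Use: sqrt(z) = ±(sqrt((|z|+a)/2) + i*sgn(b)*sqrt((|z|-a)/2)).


|z| = sqrt(29.16+148.84) = 13.3417
sqrt((|z|+a)/2) = sqrt((13.3417+(-5.4))/2) = sqrt(3.9708) = 1.9927
sqrt((|z|-a)/2) = sqrt((13.3417-(-5.4))/2) = sqrt(9.3708) = 3.0612

±(1.9927 + 3.0612i) i.e. 1.9927 + 3.0612i and -1.9927 - 3.0612i


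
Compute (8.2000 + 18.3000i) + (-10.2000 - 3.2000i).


Real: 8.2 - 10.2 = -2
Imag: 18.3 - 3.2 = 15.1

-2.0000 + 15.1000i


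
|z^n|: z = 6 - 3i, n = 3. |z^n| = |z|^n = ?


|z| = sqrt(36+9) = sqrt(45) = 6.7082
|z^3| = |z|^3 = (sqrt(45))^3 = 45*sqrt(45)

|z^3| = 45*sqrt(45) ≈ 301.8692


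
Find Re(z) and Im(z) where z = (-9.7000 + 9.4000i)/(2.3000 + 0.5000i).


Multiply by conjugate: (-9.7000 + 9.4000i)(2.3000 - 0.5000i) / (2.3^2 + 0.5^2)
Numerator real = -9.7*2.3 + 9.4*0.5 = -17.61
Numerator imag = 9.4*2.3 - (-9.7)*0.5 = 26.47
Denominator = 5.54
Re(z) = -17.61/5.54 = -3.1787
Im(z) = 26.47/5.54 = 4.7780

Re(z) = -3.1787, Im(z) = 4.7780


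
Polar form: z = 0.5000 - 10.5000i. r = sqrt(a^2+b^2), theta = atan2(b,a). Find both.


r = sqrt(0.25+110.25) = sqrt(110.5) = 10.5119
theta = atan2(-10.5, 0.5) = -87.2737 degrees

r = 10.5119, theta = -87.2737 degrees


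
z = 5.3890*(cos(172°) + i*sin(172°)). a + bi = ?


a = 5.3890*cos(172°) = 5.3890*(-0.99027) = -5.3366
b = 5.3890*sin(172°) = 5.3890*0.13917 = 0.7500

-5.3366 + 0.7500i


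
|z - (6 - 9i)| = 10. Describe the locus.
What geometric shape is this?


|z - z0| = r is a circle with center z0 and radius r.
Center = (6, -9), radius = 10

Circle with center (6, -9) and radius 10


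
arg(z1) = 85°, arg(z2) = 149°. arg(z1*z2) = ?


arg(z1*z2) = 85° + 149° = 234°
Normalized to (-180°, 180°]: -126°

-126°


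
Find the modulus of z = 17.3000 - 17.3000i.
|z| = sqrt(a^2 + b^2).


|z| = sqrt(17.3^2 + (-17.3)^2) = sqrt(299.29 + 299.29) = sqrt(598.58) = 24.4659

|z| = 24.4659


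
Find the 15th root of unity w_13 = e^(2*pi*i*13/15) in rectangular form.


Angle = 360*13/15 = 312°
a = cos(312°) = 0.6691
b = sin(312°) = -0.7431

0.6691 - 0.7431i


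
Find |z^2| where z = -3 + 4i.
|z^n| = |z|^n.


|z| = sqrt(9+16) = sqrt(25) = 5
|z^2| = |z|^2 = 5^2 = 25

|z^2| = 25


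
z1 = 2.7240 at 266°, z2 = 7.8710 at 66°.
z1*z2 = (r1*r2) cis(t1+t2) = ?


r = 2.7240 * 7.8710 = 21.4406
theta = 266° + 66° = 332° = 332° (mod 360)

21.4406 cis(332°)


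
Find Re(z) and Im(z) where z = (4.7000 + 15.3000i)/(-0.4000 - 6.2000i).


Multiply by conjugate: (4.7000 + 15.3000i)(-0.4000 + 6.2000i) / ((-0.4)^2 + (-6.2)^2)
Numerator real = 4.7*(-0.4) + 15.3*(-6.2) = -96.74
Numerator imag = 15.3*(-0.4) - 4.7*(-6.2) = 23.02
Denominator = 38.6
Re(z) = -96.74/38.6 = -2.5062
Im(z) = 23.02/38.6 = 0.5964

Re(z) = -2.5062, Im(z) = 0.5964


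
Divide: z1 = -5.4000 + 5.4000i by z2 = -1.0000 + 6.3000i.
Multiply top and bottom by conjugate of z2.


Conjugate of z2 = -1.0000 - 6.3000i
Numerator: (-5.4000 + 5.4000i)(-1.0000 - 6.3000i) = 39.4200 + 28.6200i
Denominator: (-1)^2 + 6.3^2 = 40.69
Result = (39.4200 + 28.6200i)/40.69

0.9688 + 0.7034i


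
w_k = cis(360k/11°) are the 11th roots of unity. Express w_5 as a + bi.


Angle = 360*5/11 = 163.6364°
a = cos(163.6364°) = -0.9595
b = sin(163.6364°) = 0.2817

-0.9595 + 0.2817i


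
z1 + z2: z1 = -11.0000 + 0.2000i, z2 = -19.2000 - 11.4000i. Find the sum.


Real: -11 - 19.2 = -30.2
Imag: 0.2 - 11.4 = -11.2

-30.2000 - 11.2000i


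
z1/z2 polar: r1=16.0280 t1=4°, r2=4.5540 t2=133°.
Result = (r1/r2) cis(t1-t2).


r = 16.0280 / 4.5540 = 3.5195
theta = 4° - 133° = -129° = 231° (mod 360)

3.5195 cis(231°)


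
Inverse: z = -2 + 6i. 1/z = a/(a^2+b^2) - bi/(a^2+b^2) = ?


|z|^2 = 4+36 = 40
1/z = (-2 - 6i)/40

1/z = -0.0500 - 0.1500i


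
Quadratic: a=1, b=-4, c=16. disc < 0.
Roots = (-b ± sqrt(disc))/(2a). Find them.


disc = (-4)^2 - 4*1*16 = 16 - 64 = -48
sqrt(|disc|) = sqrt(48) = 6.9282
Real part = 4/(2*1) = 2.0000
Imag part = 6.9282/(2*1) = 3.4641

2.0000 ± 3.4641i


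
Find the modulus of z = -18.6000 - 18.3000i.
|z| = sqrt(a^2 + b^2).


|z| = sqrt((-18.6)^2 + (-18.3)^2) = sqrt(345.96 + 334.89) = sqrt(680.85) = 26.0931

|z| = 26.0931


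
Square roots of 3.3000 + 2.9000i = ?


|z| = sqrt(10.89+8.41) = 4.3932
sqrt((|z|+a)/2) = sqrt((4.3932+3.3)/2) = sqrt(3.8466) = 1.9613
sqrt((|z|-a)/2) = sqrt((4.3932-3.3)/2) = sqrt(0.5466) = 0.7393

±(1.9613 + 0.7393i) i.e. 1.9613 + 0.7393i and -1.9613 - 0.7393i


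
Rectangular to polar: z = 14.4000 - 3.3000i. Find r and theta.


r = sqrt(207.36+10.89) = sqrt(218.25) = 14.7733
theta = atan2(-3.3, 14.4) = -12.9074 degrees

r = 14.7733, theta = -12.9074 degrees


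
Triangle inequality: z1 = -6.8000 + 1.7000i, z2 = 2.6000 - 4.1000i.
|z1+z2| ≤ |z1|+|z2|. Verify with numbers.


|z1| = sqrt((-6.8)^2 + 1.7^2) = sqrt(49.13) = 7.0093
|z2| = sqrt(2.6^2 + (-4.1)^2) = sqrt(23.57) = 4.8549
z1+z2 = -4.2000 - 2.4000i
|z1+z2| = sqrt(23.4) = 4.8374
|z1|+|z2| = 7.0093 + 4.8549 = 11.8642

|z1+z2| = 4.8374 ≤ |z1|+|z2| = 11.8642 (verified)


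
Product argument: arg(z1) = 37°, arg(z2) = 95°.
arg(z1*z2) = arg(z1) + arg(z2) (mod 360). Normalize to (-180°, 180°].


arg(z1*z2) = 37° + 95° = 132°
Normalized to (-180°, 180°]: 132°

132°


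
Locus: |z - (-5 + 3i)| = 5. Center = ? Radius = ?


|z - z0| = r is a circle with center z0 and radius r.
Center = (-5, 3), radius = 5

Circle with center (-5, 3) and radius 5


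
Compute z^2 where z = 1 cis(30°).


r^2 = 1^2 = 1
n*theta = 2*30° = 60° = 60° (mod 360)
a = 1*cos(60°) = 0.5000
b = 1*sin(60°) = 0.8660

1 cis(60°) = 0.5000 + 0.8660i


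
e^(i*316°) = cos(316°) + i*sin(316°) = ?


cos(316°) = 0.7193
sin(316°) = -0.6947

e^(i*316°) = 0.7193 - 0.6947i


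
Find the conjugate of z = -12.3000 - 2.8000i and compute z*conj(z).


z_bar = -12.3000 + 2.8000i
z*z_bar = (-12.3)^2 + (-2.8)^2 = 151.29 + 7.84 = 159.13

z_bar = -12.3000 + 2.8000i, z*z_bar = 159.13


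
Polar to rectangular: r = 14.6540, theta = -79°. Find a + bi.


a = 14.6540*cos(-79°) = 14.6540*0.19081 = 2.7961
b = 14.6540*sin(-79°) = 14.6540*(-0.98163) = -14.3848

2.7961 - 14.3848i


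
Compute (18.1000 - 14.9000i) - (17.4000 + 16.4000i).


Real: 18.1 - 17.4 = 0.7
Imag: -14.9 - 16.4 = -31.3

0.7000 - 31.3000i


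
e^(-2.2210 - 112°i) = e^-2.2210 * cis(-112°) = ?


e^-2.2210 = 0.1085
cos(-112°) = -0.3746
sin(-112°) = -0.9272
Real = 0.1085*(-0.3746) = -0.0406
Imag = 0.1085*(-0.9272) = -0.1006

-0.0406 - 0.1006i


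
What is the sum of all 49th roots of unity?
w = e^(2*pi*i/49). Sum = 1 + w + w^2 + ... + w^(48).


The sum of all 49th roots of unity is 0.
Geometric series: (1 - w^49)/(1 - w) = (1-1)/(1-w) = 0 since w^49 = 1, w ≠ 1.
Alternatively: coefficient of z^48 in z^49 - 1 is 0.

0


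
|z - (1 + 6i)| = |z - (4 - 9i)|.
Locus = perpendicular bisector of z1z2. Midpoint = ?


Equal distances means the locus is the perpendicular bisector of z1 and z2.
Midpoint = ((1+4)/2, (6+(-9))/2) = (2.5000, -1.5000)

Perpendicular bisector through (2.5000, -1.5000)


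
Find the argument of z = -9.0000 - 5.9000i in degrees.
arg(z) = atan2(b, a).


Re = -9, Im = -5.9
arg = atan2(-5.9, -9) = -146.7529 degrees

arg(z) = -146.7529 degrees


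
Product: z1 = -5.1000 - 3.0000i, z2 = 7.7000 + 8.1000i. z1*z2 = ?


Real = -5.1*7.7 - (-3)*8.1 = -39.27 - (-24.3) = -14.97
Imag = -5.1*8.1 + 7.7*(-3) = -41.31 - (23.1) = -64.41

-14.9700 - 64.4100i


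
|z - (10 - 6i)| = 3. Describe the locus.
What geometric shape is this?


|z - z0| = r is a circle with center z0 and radius r.
Center = (10, -6), radius = 3

Circle with center (10, -6) and radius 3


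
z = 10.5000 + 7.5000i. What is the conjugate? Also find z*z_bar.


z_bar = 10.5000 - 7.5000i
z*z_bar = 10.5^2 + 7.5^2 = 110.25 + 56.25 = 166.5

z_bar = 10.5000 - 7.5000i, z*z_bar = 166.5


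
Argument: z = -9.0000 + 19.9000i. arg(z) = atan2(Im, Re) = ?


Re = -9, Im = 19.9
arg = atan2(19.9, -9) = 114.3354 degrees

arg(z) = 114.3354 degrees


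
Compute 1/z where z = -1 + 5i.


|z|^2 = 1+25 = 26
1/z = (-1 - 5i)/26

1/z = -0.0385 - 0.1923i


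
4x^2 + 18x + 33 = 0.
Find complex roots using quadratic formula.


disc = 18^2 - 4*4*33 = 324 - 528 = -204
sqrt(|disc|) = sqrt(204) = 14.2829
Real part = -18/(2*4) = -2.2500
Imag part = 14.2829/(2*4) = 1.7854

-2.2500 ± 1.7854i


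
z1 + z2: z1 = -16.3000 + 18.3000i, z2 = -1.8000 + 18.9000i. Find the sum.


Real: -16.3 - 1.8 = -18.1
Imag: 18.3 + 18.9 = 37.2

-18.1000 + 37.2000i


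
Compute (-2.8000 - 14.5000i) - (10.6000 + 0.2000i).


Real: -2.8 - 10.6 = -13.4
Imag: -14.5 - 0.2 = -14.7

-13.4000 - 14.7000i


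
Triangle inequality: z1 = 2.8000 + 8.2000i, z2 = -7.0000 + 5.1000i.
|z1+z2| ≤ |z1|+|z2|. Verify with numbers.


|z1| = sqrt(2.8^2 + 8.2^2) = sqrt(75.08) = 8.6649
|z2| = sqrt((-7)^2 + 5.1^2) = sqrt(75.01) = 8.6608
z1+z2 = -4.2000 + 13.3000i
|z1+z2| = sqrt(194.53) = 13.9474
|z1|+|z2| = 8.6649 + 8.6608 = 17.3257

|z1+z2| = 13.9474 ≤ |z1|+|z2| = 17.3257 (verified)


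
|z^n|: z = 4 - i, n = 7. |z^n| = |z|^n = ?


|z| = sqrt(16+1) = sqrt(17) = 4.1231
|z^7| = |z|^7 = (sqrt(17))^7 = 17^3 * sqrt(17) = 4913*sqrt(17)

|z^7| = 4913*sqrt(17) ≈ 20256.8179


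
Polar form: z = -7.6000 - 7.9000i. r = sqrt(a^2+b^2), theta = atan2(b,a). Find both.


r = sqrt(57.76+62.41) = sqrt(120.17) = 10.9622
theta = atan2(-7.9, -7.6) = -133.8912 degrees

r = 10.9622, theta = -133.8912 degrees


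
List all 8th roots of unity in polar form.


The 8th roots of unity are cis(360k/8°) for k=0..7
Angle step = 360/8 = 45°
Primitive root: cis(45°)
Primitive root = 0.7071 + 0.7071i

8 roots at angles: 0°, 45°, 90°, 135°, 180°, 225°, 270°, 315°


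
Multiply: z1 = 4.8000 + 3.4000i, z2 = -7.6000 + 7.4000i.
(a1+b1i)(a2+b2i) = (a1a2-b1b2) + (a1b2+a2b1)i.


Real = 4.8*(-7.6) - 3.4*7.4 = -36.48 - 25.16 = -61.64
Imag = 4.8*7.4 - (7.6)*3.4 = 35.52 - (25.84) = 9.68

-61.6400 + 9.6800i


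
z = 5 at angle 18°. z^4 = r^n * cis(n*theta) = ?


r^4 = 5^4 = 625
n*theta = 4*18° = 72° = 72° (mod 360)
a = 625*cos(72°) = 193.1356
b = 625*sin(72°) = 594.4103

625 cis(72°) = 193.1356 + 594.4103i


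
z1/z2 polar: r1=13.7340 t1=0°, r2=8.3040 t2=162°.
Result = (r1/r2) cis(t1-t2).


r = 13.7340 / 8.3040 = 1.6539
theta = 0° - 162° = -162° = 198° (mod 360)

1.6539 cis(198°)


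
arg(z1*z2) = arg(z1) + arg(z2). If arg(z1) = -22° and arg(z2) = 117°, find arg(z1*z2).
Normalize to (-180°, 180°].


arg(z1*z2) = -22° + 117° = 95°
Normalized to (-180°, 180°]: 95°

95°


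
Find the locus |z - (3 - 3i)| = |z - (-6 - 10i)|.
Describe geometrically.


Equal distances means the locus is the perpendicular bisector of z1 and z2.
Midpoint = ((3+(-6))/2, (-3+(-10))/2) = (-1.5000, -6.5000)

Perpendicular bisector through (-1.5000, -6.5000)


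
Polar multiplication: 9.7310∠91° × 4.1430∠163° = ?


r = 9.7310 * 4.1430 = 40.3155
theta = 91° + 163° = 254° = 254° (mod 360)

40.3155 cis(254°)


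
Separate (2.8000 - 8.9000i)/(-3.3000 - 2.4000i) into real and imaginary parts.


Multiply by conjugate: (2.8000 - 8.9000i)(-3.3000 + 2.4000i) / ((-3.3)^2 + (-2.4)^2)
Numerator real = 2.8*(-3.3) - (8.9)*(-2.4) = 12.12
Numerator imag = -8.9*(-3.3) - 2.8*(-2.4) = 36.09
Denominator = 16.65
Re(z) = 12.12/16.65 = 0.7279
Im(z) = 36.09/16.65 = 2.1676

Re(z) = 0.7279, Im(z) = 2.1676


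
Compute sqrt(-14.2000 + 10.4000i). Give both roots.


|z| = sqrt(201.64+108.16) = 17.6011
sqrt((|z|+a)/2) = sqrt((17.6011+(-14.2))/2) = sqrt(1.7006) = 1.3041
sqrt((|z|-a)/2) = sqrt((17.6011-(-14.2))/2) = sqrt(15.9006) = 3.9876

±(1.3041 + 3.9876i) i.e. 1.3041 + 3.9876i and -1.3041 - 3.9876i


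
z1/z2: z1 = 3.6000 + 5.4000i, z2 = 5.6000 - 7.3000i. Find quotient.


Conjugate of z2 = 5.6000 + 7.3000i
Numerator: (3.6000 + 5.4000i)(5.6000 + 7.3000i) = -19.2600 + 56.5200i
Denominator: 5.6^2 + (-7.3)^2 = 84.65
Result = (-19.2600 + 56.5200i)/84.65

-0.2275 + 0.6677i


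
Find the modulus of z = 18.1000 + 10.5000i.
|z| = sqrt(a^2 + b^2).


|z| = sqrt(18.1^2 + 10.5^2) = sqrt(327.61 + 110.25) = sqrt(437.86) = 20.9251

|z| = 20.9251


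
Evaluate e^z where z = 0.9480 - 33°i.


e^0.9480 = 2.58054
cos(-33°) = 0.83867
sin(-33°) = -0.54464
Real = 2.58054*0.83867 = 2.1642
Imag = 2.58054*(-0.54464) = -1.4055

2.1642 - 1.4055i


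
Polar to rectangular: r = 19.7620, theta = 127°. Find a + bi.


a = 19.7620*cos(127°) = 19.7620*(-0.601815) = -11.8931
b = 19.7620*sin(127°) = 19.7620*0.798636 = 15.7826

-11.8931 + 15.7826i


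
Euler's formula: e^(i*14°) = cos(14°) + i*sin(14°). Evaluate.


cos(14°) = 0.9703
sin(14°) = 0.2419

e^(i*14°) = 0.9703 + 0.2419i


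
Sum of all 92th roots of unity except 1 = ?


With w = e^(2*pi*i/92), all 92 of the 92th roots of unity w^0 = 1, w, ..., w^(91) sum to 0: 1 + w + ... + w^(91) = (1 - w^92)/(1 - w) = 0 since w^92 = 1, w ≠ 1.
Removing the root 1: w + w^2 + ... + w^(91) = 0 - 1 = -1

Sum = -1


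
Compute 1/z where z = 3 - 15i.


|z|^2 = 9+225 = 234
1/z = (3 + 15i)/234

1/z = 0.0128 + 0.0641i


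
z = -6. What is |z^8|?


|z| = sqrt(36+0) = sqrt(36) = 6
|z^8| = |z|^8 = 6^8 = 1679616

|z^8| = 1679616


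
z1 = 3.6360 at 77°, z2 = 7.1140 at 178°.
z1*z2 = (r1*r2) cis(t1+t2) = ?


r = 3.6360 * 7.1140 = 25.8665
theta = 77° + 178° = 255° = 255° (mod 360)

25.8665 cis(255°)


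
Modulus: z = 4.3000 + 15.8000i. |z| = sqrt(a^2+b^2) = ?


|z| = sqrt(4.3^2 + 15.8^2) = sqrt(18.49 + 249.64) = sqrt(268.13) = 16.3747

|z| = 16.3747


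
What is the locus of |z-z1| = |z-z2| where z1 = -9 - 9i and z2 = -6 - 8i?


Equal distances means the locus is the perpendicular bisector of z1 and z2.
Midpoint = ((-9+(-6))/2, (-9+(-8))/2) = (-7.5000, -8.5000)

Perpendicular bisector through (-7.5000, -8.5000)


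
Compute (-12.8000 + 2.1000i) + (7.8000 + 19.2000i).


Real: -12.8 + 7.8 = -5
Imag: 2.1 + 19.2 = 21.3

-5.0000 + 21.3000i


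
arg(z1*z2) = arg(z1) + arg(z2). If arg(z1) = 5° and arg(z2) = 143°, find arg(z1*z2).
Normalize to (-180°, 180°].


arg(z1*z2) = 5° + 143° = 148°
Normalized to (-180°, 180°]: 148°

148°


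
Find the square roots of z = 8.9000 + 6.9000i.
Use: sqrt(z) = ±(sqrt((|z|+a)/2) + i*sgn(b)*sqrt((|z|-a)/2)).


|z| = sqrt(79.21+47.61) = 11.2614
sqrt((|z|+a)/2) = sqrt((11.2614+8.9)/2) = sqrt(10.0807) = 3.1750
sqrt((|z|-a)/2) = sqrt((11.2614-8.9)/2) = sqrt(1.1807) = 1.0866

±(3.1750 + 1.0866i) i.e. 3.1750 + 1.0866i and -3.1750 - 1.0866i


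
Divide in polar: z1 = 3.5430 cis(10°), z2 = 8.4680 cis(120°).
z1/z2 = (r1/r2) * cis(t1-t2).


r = 3.5430 / 8.4680 = 0.4184
theta = 10° - 120° = -110° = 250° (mod 360)

0.4184 cis(250°)


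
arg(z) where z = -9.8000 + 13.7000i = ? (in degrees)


Re = -9.8, Im = 13.7
arg = atan2(13.7, -9.8) = 125.5772 degrees

arg(z) = 125.5772 degrees


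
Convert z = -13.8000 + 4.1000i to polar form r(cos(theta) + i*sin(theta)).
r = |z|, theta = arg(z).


r = sqrt(190.44+16.81) = sqrt(207.25) = 14.3962
theta = atan2(4.1, -13.8) = 163.4532 degrees

r = 14.3962, theta = 163.4532 degrees


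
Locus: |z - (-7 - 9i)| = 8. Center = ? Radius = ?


|z - z0| = r is a circle with center z0 and radius r.
Center = (-7, -9), radius = 8

Circle with center (-7, -9) and radius 8


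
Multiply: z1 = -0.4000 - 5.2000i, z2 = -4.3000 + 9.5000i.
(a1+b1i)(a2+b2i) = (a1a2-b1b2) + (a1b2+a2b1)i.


Real = -0.4*(-4.3) - (-5.2)*9.5 = 1.72 - (-49.4) = 51.12
Imag = -0.4*9.5 - (4.3)*(-5.2) = -3.8 + 22.36 = 18.56

51.1200 + 18.5600i


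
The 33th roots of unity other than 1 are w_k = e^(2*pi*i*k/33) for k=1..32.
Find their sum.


With w = e^(2*pi*i/33), all 33 of the 33th roots of unity w^0 = 1, w, ..., w^(32) sum to 0: 1 + w + ... + w^(32) = (1 - w^33)/(1 - w) = 0 since w^33 = 1, w ≠ 1.
Removing the root 1: w + w^2 + ... + w^(32) = 0 - 1 = -1

Sum = -1


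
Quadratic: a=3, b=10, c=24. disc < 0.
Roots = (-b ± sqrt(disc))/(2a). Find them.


disc = 10^2 - 4*3*24 = 100 - 288 = -188
sqrt(|disc|) = sqrt(188) = 13.7113
Real part = -10/(2*3) = -1.6667
Imag part = 13.7113/(2*3) = 2.2852

-1.6667 ± 2.2852i


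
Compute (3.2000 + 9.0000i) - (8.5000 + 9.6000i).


Real: 3.2 - 8.5 = -5.3
Imag: 9 - 9.6 = -0.6

-5.3000 - 0.6000i


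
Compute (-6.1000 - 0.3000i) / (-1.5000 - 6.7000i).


Conjugate of z2 = -1.5000 + 6.7000i
Numerator: (-6.1000 - 0.3000i)(-1.5000 + 6.7000i) = 11.1600 - 40.4200i
Denominator: (-1.5)^2 + (-6.7)^2 = 47.14
Result = (11.1600 - 40.4200i)/47.14

0.2367 - 0.8574i


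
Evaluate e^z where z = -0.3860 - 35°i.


e^-0.3860 = 0.67977
cos(-35°) = 0.81915
sin(-35°) = -0.5736
Real = 0.67977*0.81915 = 0.5568
Imag = 0.67977*(-0.5736) = -0.3899

0.5568 - 0.3899i


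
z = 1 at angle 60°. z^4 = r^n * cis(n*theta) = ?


r^4 = 1^4 = 1
n*theta = 4*60° = 240° = 240° (mod 360)
a = 1*cos(240°) = -0.5000
b = 1*sin(240°) = -0.8660

1 cis(240°) = -0.5000 - 0.8660i


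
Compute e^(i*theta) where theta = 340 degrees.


cos(340°) = 0.9397
sin(340°) = -0.3420

e^(i*340°) = 0.9397 - 0.3420i


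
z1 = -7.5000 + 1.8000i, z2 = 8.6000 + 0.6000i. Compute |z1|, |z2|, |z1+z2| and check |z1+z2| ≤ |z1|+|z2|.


|z1| = sqrt((-7.5)^2 + 1.8^2) = sqrt(59.49) = 7.7130
|z2| = sqrt(8.6^2 + 0.6^2) = sqrt(74.32) = 8.6209
z1+z2 = 1.1000 + 2.4000i
|z1+z2| = sqrt(6.97) = 2.6401
|z1|+|z2| = 7.7130 + 8.6209 = 16.3339

|z1+z2| = 2.6401 ≤ |z1|+|z2| = 16.3339 (verified)


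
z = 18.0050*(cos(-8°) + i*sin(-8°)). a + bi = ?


a = 18.0050*cos(-8°) = 18.0050*0.99027 = 17.8298
b = 18.0050*sin(-8°) = 18.0050*(-0.13917) = -2.5058

17.8298 - 2.5058i


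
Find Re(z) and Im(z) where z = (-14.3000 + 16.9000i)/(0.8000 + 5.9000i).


Multiply by conjugate: (-14.3000 + 16.9000i)(0.8000 - 5.9000i) / (0.8^2 + 5.9^2)
Numerator real = -14.3*0.8 + 16.9*5.9 = 88.27
Numerator imag = 16.9*0.8 - (-14.3)*5.9 = 97.89
Denominator = 35.45
Re(z) = 88.27/35.45 = 2.4900
Im(z) = 97.89/35.45 = 2.7614

Re(z) = 2.4900, Im(z) = 2.7614


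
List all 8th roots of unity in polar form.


The 8th roots of unity are cis(360k/8°) for k=0..7
Angle step = 360/8 = 45°
Primitive root: cis(45°)
Primitive root = 0.7071 + 0.7071i

8 roots at angles: 0°, 45°, 90°, 135°, 180°, 225°, 270°, 315°


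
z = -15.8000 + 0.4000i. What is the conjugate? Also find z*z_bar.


z_bar = -15.8000 - 0.4000i
z*z_bar = (-15.8)^2 + 0.4^2 = 249.64 + 0.16 = 249.8

z_bar = -15.8000 - 0.4000i, z*z_bar = 249.8


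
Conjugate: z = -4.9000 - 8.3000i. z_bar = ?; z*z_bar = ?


z_bar = -4.9000 + 8.3000i
z*z_bar = (-4.9)^2 + (-8.3)^2 = 24.01 + 68.89 = 92.9

z_bar = -4.9000 + 8.3000i, z*z_bar = 92.9


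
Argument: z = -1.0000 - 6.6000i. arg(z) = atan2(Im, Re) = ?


Re = -1, Im = -6.6
arg = atan2(-6.6, -1) = -98.6156 degrees

arg(z) = -98.6156 degrees


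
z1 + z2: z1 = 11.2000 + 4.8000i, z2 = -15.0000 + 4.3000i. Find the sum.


Real: 11.2 - 15 = -3.8
Imag: 4.8 + 4.3 = 9.1

-3.8000 + 9.1000i


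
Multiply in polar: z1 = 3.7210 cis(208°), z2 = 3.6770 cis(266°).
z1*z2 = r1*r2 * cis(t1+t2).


r = 3.7210 * 3.6770 = 13.6821
theta = 208° + 266° = 474° = 114° (mod 360)

13.6821 cis(114°)


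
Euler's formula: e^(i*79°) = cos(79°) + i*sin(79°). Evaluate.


cos(79°) = 0.1908
sin(79°) = 0.9816

e^(i*79°) = 0.1908 + 0.9816i


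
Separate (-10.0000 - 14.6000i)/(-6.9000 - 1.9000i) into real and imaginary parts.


Multiply by conjugate: (-10.0000 - 14.6000i)(-6.9000 + 1.9000i) / ((-6.9)^2 + (-1.9)^2)
Numerator real = -10*(-6.9) - (14.6)*(-1.9) = 96.74
Numerator imag = -14.6*(-6.9) - (-10)*(-1.9) = 81.74
Denominator = 51.22
Re(z) = 96.74/51.22 = 1.8887
Im(z) = 81.74/51.22 = 1.5959

Re(z) = 1.8887, Im(z) = 1.5959


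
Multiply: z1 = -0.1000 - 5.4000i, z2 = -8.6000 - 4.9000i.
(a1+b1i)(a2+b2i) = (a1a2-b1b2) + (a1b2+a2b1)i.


Real = -0.1*(-8.6) - (-5.4)*(-4.9) = 0.86 - 26.46 = -25.6
Imag = -0.1*(-4.9) - (8.6)*(-5.4) = 0.49 + 46.44 = 46.93

-25.6000 + 46.9300i


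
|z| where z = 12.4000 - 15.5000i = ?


|z| = sqrt(12.4^2 + (-15.5)^2) = sqrt(153.76 + 240.25) = sqrt(394.01) = 19.8497

|z| = 19.8497


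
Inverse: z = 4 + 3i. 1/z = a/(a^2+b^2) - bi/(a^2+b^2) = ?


|z|^2 = 16+9 = 25
1/z = (4 - 3i)/25

1/z = 0.1600 - 0.1200i


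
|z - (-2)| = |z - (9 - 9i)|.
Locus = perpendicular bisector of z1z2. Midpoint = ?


Equal distances means the locus is the perpendicular bisector of z1 and z2.
Midpoint = ((-2+9)/2, (0+(-9))/2) = (3.5000, -4.5000)

Perpendicular bisector through (3.5000, -4.5000)


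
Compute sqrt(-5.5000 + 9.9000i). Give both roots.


|z| = sqrt(30.25+98.01) = 11.3252
sqrt((|z|+a)/2) = sqrt((11.3252+(-5.5))/2) = sqrt(2.9126) = 1.7066
sqrt((|z|-a)/2) = sqrt((11.3252-(-5.5))/2) = sqrt(8.4126) = 2.9004

±(1.7066 + 2.9004i) i.e. 1.7066 + 2.9004i and -1.7066 - 2.9004i


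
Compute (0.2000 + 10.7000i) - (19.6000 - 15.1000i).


Real: 0.2 - 19.6 = -19.4
Imag: 10.7 + 15.1 = 25.8

-19.4000 + 25.8000i


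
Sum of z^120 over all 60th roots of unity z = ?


The roots are w_k = w^k with w = e^(2*pi*i/60), and (w^k)^120 = (w^120)^k.
So S = 1 + u + u^2 + ... + u^(59) with u = w^120.
120 = 2*60 + 0, so 120 is a multiple of 60 and u = (w^60)^2 = 1.
Every one of the 60 terms equals 1: S = 60

S = 60


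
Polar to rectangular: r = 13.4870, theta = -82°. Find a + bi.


a = 13.4870*cos(-82°) = 13.4870*0.13917 = 1.8770
b = 13.4870*sin(-82°) = 13.4870*(-0.990268) = -13.3557

1.8770 - 13.3557i


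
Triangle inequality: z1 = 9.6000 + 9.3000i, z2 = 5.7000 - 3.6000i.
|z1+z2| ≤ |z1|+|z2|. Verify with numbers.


|z1| = sqrt(9.6^2 + 9.3^2) = sqrt(178.65) = 13.3660
|z2| = sqrt(5.7^2 + (-3.6)^2) = sqrt(45.45) = 6.7417
z1+z2 = 15.3000 + 5.7000i
|z1+z2| = sqrt(266.58) = 16.3273
|z1|+|z2| = 13.3660 + 6.7417 = 20.1077

|z1+z2| = 16.3273 ≤ |z1|+|z2| = 20.1077 (verified)


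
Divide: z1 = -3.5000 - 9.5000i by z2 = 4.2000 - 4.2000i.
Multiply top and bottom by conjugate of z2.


Conjugate of z2 = 4.2000 + 4.2000i
Numerator: (-3.5000 - 9.5000i)(4.2000 + 4.2000i) = 25.2000 - 54.6000i
Denominator: 4.2^2 + (-4.2)^2 = 35.28
Result = (25.2000 - 54.6000i)/35.28

0.7143 - 1.5476i


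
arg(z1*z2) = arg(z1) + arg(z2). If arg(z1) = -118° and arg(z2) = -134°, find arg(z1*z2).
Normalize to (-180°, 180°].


arg(z1*z2) = -118° - 134° = -252°
Normalized to (-180°, 180°]: 108°

108°


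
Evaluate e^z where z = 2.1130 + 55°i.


e^2.1130 = 8.27302
cos(55°) = 0.57358
sin(55°) = 0.819152
Real = 8.27302*0.57358 = 4.7452
Imag = 8.27302*0.819152 = 6.7769

4.7452 + 6.7769i


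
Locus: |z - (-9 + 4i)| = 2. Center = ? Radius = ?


|z - z0| = r is a circle with center z0 and radius r.
Center = (-9, 4), radius = 2

Circle with center (-9, 4) and radius 2


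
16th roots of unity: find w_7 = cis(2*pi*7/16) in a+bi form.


Angle = 360*7/16 = 157.5°
a = cos(157.5°) = -0.9239
b = sin(157.5°) = 0.3827

-0.9239 + 0.3827i


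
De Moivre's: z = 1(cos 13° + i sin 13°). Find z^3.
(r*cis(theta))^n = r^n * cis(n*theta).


r^3 = 1^3 = 1
n*theta = 3*13° = 39° = 39° (mod 360)
a = 1*cos(39°) = 0.7771
b = 1*sin(39°) = 0.6293

1 cis(39°) = 0.7771 + 0.6293i


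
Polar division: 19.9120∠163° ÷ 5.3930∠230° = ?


r = 19.9120 / 5.3930 = 3.6922
theta = 163° - 230° = -67° = 293° (mod 360)

3.6922 cis(293°)


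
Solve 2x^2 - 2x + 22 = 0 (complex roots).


disc = (-2)^2 - 4*2*22 = 4 - 176 = -172
sqrt(|disc|) = sqrt(172) = 13.1149
Real part = 2/(2*2) = 0.5000
Imag part = 13.1149/(2*2) = 3.2787

0.5000 ± 3.2787i


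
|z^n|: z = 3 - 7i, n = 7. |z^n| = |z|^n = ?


|z| = sqrt(9+49) = sqrt(58) = 7.6158
|z^7| = |z|^7 = (sqrt(58))^7 = 58^3 * sqrt(58) = 195112*sqrt(58)

|z^7| = 195112*sqrt(58) ≈ 1485928.7222


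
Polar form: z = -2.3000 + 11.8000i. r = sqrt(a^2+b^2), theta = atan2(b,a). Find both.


r = sqrt(5.29+139.24) = sqrt(144.53) = 12.0221
theta = atan2(11.8, -2.3) = 101.0295 degrees

r = 12.0221, theta = 101.0295 degrees


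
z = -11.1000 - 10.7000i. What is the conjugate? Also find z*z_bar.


z_bar = -11.1000 + 10.7000i
z*z_bar = (-11.1)^2 + (-10.7)^2 = 123.21 + 114.49 = 237.7

z_bar = -11.1000 + 10.7000i, z*z_bar = 237.7


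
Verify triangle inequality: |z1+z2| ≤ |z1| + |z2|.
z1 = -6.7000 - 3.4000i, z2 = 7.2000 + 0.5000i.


|z1| = sqrt((-6.7)^2 + (-3.4)^2) = sqrt(56.45) = 7.5133
|z2| = sqrt(7.2^2 + 0.5^2) = sqrt(52.09) = 7.2173
z1+z2 = 0.5000 - 2.9000i
|z1+z2| = sqrt(8.66) = 2.9428
|z1|+|z2| = 7.5133 + 7.2173 = 14.7306

|z1+z2| = 2.9428 ≤ |z1|+|z2| = 14.7306 (verified)


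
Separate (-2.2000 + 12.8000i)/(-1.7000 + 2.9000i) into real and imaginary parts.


Multiply by conjugate: (-2.2000 + 12.8000i)(-1.7000 - 2.9000i) / ((-1.7)^2 + 2.9^2)
Numerator real = -2.2*(-1.7) + 12.8*2.9 = 40.86
Numerator imag = 12.8*(-1.7) - (-2.2)*2.9 = -15.38
Denominator = 11.3
Re(z) = 40.86/11.3 = 3.6159
Im(z) = -15.38/11.3 = -1.3611

Re(z) = 3.6159, Im(z) = -1.3611


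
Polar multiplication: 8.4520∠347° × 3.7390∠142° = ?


r = 8.4520 * 3.7390 = 31.6020
theta = 347° + 142° = 489° = 129° (mod 360)

31.6020 cis(129°)


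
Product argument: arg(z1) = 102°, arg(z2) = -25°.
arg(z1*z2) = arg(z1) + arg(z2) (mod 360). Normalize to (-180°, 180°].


arg(z1*z2) = 102° - 25° = 77°
Normalized to (-180°, 180°]: 77°

77°


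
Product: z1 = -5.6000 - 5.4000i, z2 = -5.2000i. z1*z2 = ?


Real = -5.6*0 - (-5.4)*(-5.2) = 0 - 28.08 = -28.08
Imag = -5.6*(-5.2) + 0*(-5.4) = 29.12 + 0 = 29.12

-28.0800 + 29.1200i


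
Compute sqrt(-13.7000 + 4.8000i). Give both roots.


|z| = sqrt(187.69+23.04) = 14.5165
sqrt((|z|+a)/2) = sqrt((14.5165+(-13.7))/2) = sqrt(0.4083) = 0.6390
sqrt((|z|-a)/2) = sqrt((14.5165-(-13.7))/2) = sqrt(14.1083) = 3.7561

±(0.6390 + 3.7561i) i.e. 0.6390 + 3.7561i and -0.6390 - 3.7561i


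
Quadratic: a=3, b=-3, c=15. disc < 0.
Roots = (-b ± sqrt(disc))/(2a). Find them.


disc = (-3)^2 - 4*3*15 = 9 - 180 = -171
sqrt(|disc|) = sqrt(171) = 13.0767
Real part = 3/(2*3) = 0.5000
Imag part = 13.0767/(2*3) = 2.1794

0.5000 ± 2.1794i


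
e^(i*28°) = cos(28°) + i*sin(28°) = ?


cos(28°) = 0.8829
sin(28°) = 0.4695

e^(i*28°) = 0.8829 + 0.4695i


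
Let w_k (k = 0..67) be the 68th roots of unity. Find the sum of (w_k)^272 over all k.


The roots are w_k = w^k with w = e^(2*pi*i/68), and (w^k)^272 = (w^272)^k.
So S = 1 + u + u^2 + ... + u^(67) with u = w^272.
272 = 4*68 + 0, so 272 is a multiple of 68 and u = (w^68)^4 = 1.
Every one of the 68 terms equals 1: S = 68

S = 68


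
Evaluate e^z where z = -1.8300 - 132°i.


e^-1.8300 = 0.1604
cos(-132°) = -0.6691
sin(-132°) = -0.7431
Real = 0.1604*(-0.6691) = -0.1073
Imag = 0.1604*(-0.7431) = -0.1192

-0.1073 - 0.1192i


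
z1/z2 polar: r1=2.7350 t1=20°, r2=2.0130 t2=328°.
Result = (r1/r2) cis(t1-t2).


r = 2.7350 / 2.0130 = 1.3587
theta = 20° - 328° = -308° = 52° (mod 360)

1.3587 cis(52°)


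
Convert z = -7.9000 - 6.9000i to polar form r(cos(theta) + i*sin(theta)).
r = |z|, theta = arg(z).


r = sqrt(62.41+47.61) = sqrt(110.02) = 10.4890
theta = atan2(-6.9, -7.9) = -138.8655 degrees

r = 10.4890, theta = -138.8655 degrees


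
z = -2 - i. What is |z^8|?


|z| = sqrt(4+1) = sqrt(5) = 2.2361
|z^8| = |z|^8 = (sqrt(5))^8 = 5^4 = 625

|z^8| = 625


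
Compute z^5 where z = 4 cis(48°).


r^5 = 4^5 = 1024
n*theta = 5*48° = 240° = 240° (mod 360)
a = 1024*cos(240°) = -512.0000
b = 1024*sin(240°) = -886.8100

1024 cis(240°) = -512.0000 - 886.8100i


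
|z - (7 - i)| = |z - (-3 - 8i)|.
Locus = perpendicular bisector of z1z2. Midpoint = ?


Equal distances means the locus is the perpendicular bisector of z1 and z2.
Midpoint = ((7+(-3))/2, (-1+(-8))/2) = (2.0000, -4.5000)

Perpendicular bisector through (2.0000, -4.5000)


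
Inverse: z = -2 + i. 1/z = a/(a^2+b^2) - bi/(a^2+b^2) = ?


|z|^2 = 4+1 = 5
1/z = (-2 - 1i)/5

1/z = -0.4000 - 0.2000i


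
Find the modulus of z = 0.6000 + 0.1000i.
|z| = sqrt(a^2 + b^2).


|z| = sqrt(0.6^2 + 0.1^2) = sqrt(0.36 + 0.01) = sqrt(0.37) = 0.6083

|z| = 0.6083


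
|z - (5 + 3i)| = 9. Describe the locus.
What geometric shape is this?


|z - z0| = r is a circle with center z0 and radius r.
Center = (5, 3), radius = 9

Circle with center (5, 3) and radius 9


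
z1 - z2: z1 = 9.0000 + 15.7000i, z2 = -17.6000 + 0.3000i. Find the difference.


Real: 9 + 17.6 = 26.6
Imag: 15.7 - 0.3 = 15.4

26.6000 + 15.4000i


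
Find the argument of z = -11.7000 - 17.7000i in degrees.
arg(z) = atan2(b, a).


Re = -11.7, Im = -17.7
arg = atan2(-17.7, -11.7) = -123.4654 degrees

arg(z) = -123.4654 degrees


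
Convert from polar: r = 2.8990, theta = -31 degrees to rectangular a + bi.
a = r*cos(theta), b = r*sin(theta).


a = 2.8990*cos(-31°) = 2.8990*0.85717 = 2.4849
b = 2.8990*sin(-31°) = 2.8990*(-0.51504) = -1.4931

2.4849 - 1.4931i


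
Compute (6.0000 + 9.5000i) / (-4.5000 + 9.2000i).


Conjugate of z2 = -4.5000 - 9.2000i
Numerator: (6.0000 + 9.5000i)(-4.5000 - 9.2000i) = 60.4000 - 97.9500i
Denominator: (-4.5)^2 + 9.2^2 = 104.89
Result = (60.4000 - 97.9500i)/104.89

0.5758 - 0.9338i


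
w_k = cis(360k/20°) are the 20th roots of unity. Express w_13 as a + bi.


Angle = 360*13/20 = 234°
a = cos(234°) = -0.5878
b = sin(234°) = -0.8090

-0.5878 - 0.8090i


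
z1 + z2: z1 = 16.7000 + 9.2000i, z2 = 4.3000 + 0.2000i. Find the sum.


Real: 16.7 + 4.3 = 21
Imag: 9.2 + 0.2 = 9.4

21.0000 + 9.4000i


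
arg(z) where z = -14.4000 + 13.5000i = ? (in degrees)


Re = -14.4, Im = 13.5
arg = atan2(13.5, -14.4) = 136.8476 degrees

arg(z) = 136.8476 degrees


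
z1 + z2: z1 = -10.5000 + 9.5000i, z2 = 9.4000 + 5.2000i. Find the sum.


Real: -10.5 + 9.4 = -1.1
Imag: 9.5 + 5.2 = 14.7

-1.1000 + 14.7000i


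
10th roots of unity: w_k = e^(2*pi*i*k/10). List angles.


The 10th roots of unity are cis(360k/10°) for k=0..9
Angle step = 360/10 = 36°
Primitive root: cis(36°)
Primitive root = 0.8090 + 0.5878i

10 roots at angles: 0°, 36°, 72°, 108°, 144°, 180°, 216°, 252°, 288°, 324°


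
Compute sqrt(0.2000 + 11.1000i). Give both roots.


|z| = sqrt(0.04+123.21) = 11.1018
sqrt((|z|+a)/2) = sqrt((11.1018+0.2)/2) = sqrt(5.6509) = 2.3772
sqrt((|z|-a)/2) = sqrt((11.1018-0.2)/2) = sqrt(5.4509) = 2.3347

±(2.3772 + 2.3347i) i.e. 2.3772 + 2.3347i and -2.3772 - 2.3347i


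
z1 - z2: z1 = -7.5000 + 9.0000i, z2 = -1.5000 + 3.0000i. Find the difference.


Real: -7.5 + 1.5 = -6
Imag: 9 - 3 = 6

-6.0000 + 6.0000i


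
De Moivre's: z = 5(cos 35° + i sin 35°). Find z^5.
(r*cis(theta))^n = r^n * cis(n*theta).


r^5 = 5^5 = 3125
n*theta = 5*35° = 175° = 175° (mod 360)
a = 3125*cos(175°) = -3113.1084
b = 3125*sin(175°) = 272.3617

3125 cis(175°) = -3113.1084 + 272.3617i


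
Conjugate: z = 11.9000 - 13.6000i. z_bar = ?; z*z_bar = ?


z_bar = 11.9000 + 13.6000i
z*z_bar = 11.9^2 + (-13.6)^2 = 141.61 + 184.96 = 326.57

z_bar = 11.9000 + 13.6000i, z*z_bar = 326.57


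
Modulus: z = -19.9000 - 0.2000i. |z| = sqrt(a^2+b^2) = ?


|z| = sqrt((-19.9)^2 + (-0.2)^2) = sqrt(396.01 + 0.04) = sqrt(396.05) = 19.9010

|z| = 19.9010


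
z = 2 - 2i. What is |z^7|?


|z| = sqrt(4+4) = sqrt(8) = 2.8284
|z^7| = |z|^7 = (sqrt(8))^7 = 8^3 * sqrt(8) = 512*sqrt(8)

|z^7| = 512*sqrt(8) ≈ 1448.1547


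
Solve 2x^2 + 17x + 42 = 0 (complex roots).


disc = 17^2 - 4*2*42 = 289 - 336 = -47
sqrt(|disc|) = sqrt(47) = 6.8557
Real part = -17/(2*2) = -4.2500
Imag part = 6.8557/(2*2) = 1.7139

-4.2500 ± 1.7139i


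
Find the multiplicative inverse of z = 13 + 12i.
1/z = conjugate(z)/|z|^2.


|z|^2 = 169+144 = 313
1/z = (13 - 12i)/313

1/z = 0.0415 - 0.0383i


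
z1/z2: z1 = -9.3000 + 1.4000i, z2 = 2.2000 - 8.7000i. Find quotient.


Conjugate of z2 = 2.2000 + 8.7000i
Numerator: (-9.3000 + 1.4000i)(2.2000 + 8.7000i) = -32.6400 - 77.8300i
Denominator: 2.2^2 + (-8.7)^2 = 80.53
Result = (-32.6400 - 77.8300i)/80.53

-0.4053 - 0.9665i


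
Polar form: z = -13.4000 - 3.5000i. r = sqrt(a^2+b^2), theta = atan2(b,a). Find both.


r = sqrt(179.56+12.25) = sqrt(191.81) = 13.8495
theta = atan2(-3.5, -13.4) = -165.3617 degrees

r = 13.8495, theta = -165.3617 degrees


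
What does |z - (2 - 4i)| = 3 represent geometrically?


|z - z0| = r is a circle with center z0 and radius r.
Center = (2, -4), radius = 3

Circle with center (2, -4) and radius 3


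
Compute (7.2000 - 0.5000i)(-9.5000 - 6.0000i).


Real = 7.2*(-9.5) - (-0.5)*(-6) = -68.4 - 3 = -71.4
Imag = 7.2*(-6) - (9.5)*(-0.5) = -43.2 + 4.75 = -38.45

-71.4000 - 38.4500i


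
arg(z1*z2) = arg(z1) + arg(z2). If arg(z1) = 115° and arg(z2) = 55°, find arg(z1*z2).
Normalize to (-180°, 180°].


arg(z1*z2) = 115° + 55° = 170°
Normalized to (-180°, 180°]: 170°

170°


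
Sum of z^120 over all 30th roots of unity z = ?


The roots are w_k = w^k with w = e^(2*pi*i/30), and (w^k)^120 = (w^120)^k.
So S = 1 + u + u^2 + ... + u^(29) with u = w^120.
120 = 4*30 + 0, so 120 is a multiple of 30 and u = (w^30)^4 = 1.
Every one of the 30 terms equals 1: S = 30

S = 30


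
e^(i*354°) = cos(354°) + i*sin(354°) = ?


cos(354°) = 0.9945
sin(354°) = -0.1045

e^(i*354°) = 0.9945 - 0.1045i


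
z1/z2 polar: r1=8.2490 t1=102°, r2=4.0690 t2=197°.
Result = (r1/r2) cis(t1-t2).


r = 8.2490 / 4.0690 = 2.0273
theta = 102° - 197° = -95° = 265° (mod 360)

2.0273 cis(265°)


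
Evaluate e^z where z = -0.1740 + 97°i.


e^-0.1740 = 0.8403
cos(97°) = -0.1219
sin(97°) = 0.9925
Real = 0.8403*(-0.1219) = -0.1024
Imag = 0.8403*0.9925 = 0.8340

-0.1024 + 0.8340i


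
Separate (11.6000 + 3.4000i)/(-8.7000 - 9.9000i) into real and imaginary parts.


Multiply by conjugate: (11.6000 + 3.4000i)(-8.7000 + 9.9000i) / ((-8.7)^2 + (-9.9)^2)
Numerator real = 11.6*(-8.7) + 3.4*(-9.9) = -134.58
Numerator imag = 3.4*(-8.7) - 11.6*(-9.9) = 85.26
Denominator = 173.7
Re(z) = -134.58/173.7 = -0.7748
Im(z) = 85.26/173.7 = 0.4908

Re(z) = -0.7748, Im(z) = 0.4908


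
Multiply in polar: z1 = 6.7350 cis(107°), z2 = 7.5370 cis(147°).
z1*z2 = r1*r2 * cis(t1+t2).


r = 6.7350 * 7.5370 = 50.7617
theta = 107° + 147° = 254° = 254° (mod 360)

50.7617 cis(254°)


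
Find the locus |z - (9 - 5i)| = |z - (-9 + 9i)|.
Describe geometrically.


Equal distances means the locus is the perpendicular bisector of z1 and z2.
Midpoint = ((9+(-9))/2, (-5+9)/2) = (0, 2.0000)

Perpendicular bisector through (0, 2.0000)


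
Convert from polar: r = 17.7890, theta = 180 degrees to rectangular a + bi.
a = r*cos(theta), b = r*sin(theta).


a = 17.7890*cos(180°) = 17.7890*(-1) = -17.7890
b = 17.7890*sin(180°) = 17.7890*0 = 0

-17.7890 + 0i


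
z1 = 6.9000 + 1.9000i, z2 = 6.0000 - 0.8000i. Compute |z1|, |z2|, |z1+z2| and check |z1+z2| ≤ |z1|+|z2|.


|z1| = sqrt(6.9^2 + 1.9^2) = sqrt(51.22) = 7.1568
|z2| = sqrt(6^2 + (-0.8)^2) = sqrt(36.64) = 6.0531
z1+z2 = 12.9000 + 1.1000i
|z1+z2| = sqrt(167.62) = 12.9468
|z1|+|z2| = 7.1568 + 6.0531 = 13.2099

|z1+z2| = 12.9468 ≤ |z1|+|z2| = 13.2099 (verified)


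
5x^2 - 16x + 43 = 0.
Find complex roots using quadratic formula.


disc = (-16)^2 - 4*5*43 = 256 - 860 = -604
sqrt(|disc|) = sqrt(604) = 24.5764
Real part = 16/(2*5) = 1.6000
Imag part = 24.5764/(2*5) = 2.4576

1.6000 ± 2.4576i


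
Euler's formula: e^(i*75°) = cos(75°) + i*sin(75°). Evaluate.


cos(75°) = 0.2588
sin(75°) = 0.9659

e^(i*75°) = 0.2588 + 0.9659i


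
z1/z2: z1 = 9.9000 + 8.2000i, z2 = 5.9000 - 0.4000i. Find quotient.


Conjugate of z2 = 5.9000 + 0.4000i
Numerator: (9.9000 + 8.2000i)(5.9000 + 0.4000i) = 55.1300 + 52.3400i
Denominator: 5.9^2 + (-0.4)^2 = 34.97
Result = (55.1300 + 52.3400i)/34.97

1.5765 + 1.4967i


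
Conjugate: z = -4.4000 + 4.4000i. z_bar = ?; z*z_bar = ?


z_bar = -4.4000 - 4.4000i
z*z_bar = (-4.4)^2 + 4.4^2 = 19.36 + 19.36 = 38.72

z_bar = -4.4000 - 4.4000i, z*z_bar = 38.72


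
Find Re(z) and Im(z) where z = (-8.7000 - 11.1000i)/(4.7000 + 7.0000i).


Multiply by conjugate: (-8.7000 - 11.1000i)(4.7000 - 7.0000i) / (4.7^2 + 7^2)
Numerator real = -8.7*4.7 - (11.1)*7 = -118.59
Numerator imag = -11.1*4.7 - (-8.7)*7 = 8.73
Denominator = 71.09
Re(z) = -118.59/71.09 = -1.6682
Im(z) = 8.73/71.09 = 0.1228

Re(z) = -1.6682, Im(z) = 0.1228


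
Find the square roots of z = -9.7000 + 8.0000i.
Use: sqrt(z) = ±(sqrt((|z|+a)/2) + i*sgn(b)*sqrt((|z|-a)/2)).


|z| = sqrt(94.09+64) = 12.5734
sqrt((|z|+a)/2) = sqrt((12.5734+(-9.7))/2) = sqrt(1.4367) = 1.1986
sqrt((|z|-a)/2) = sqrt((12.5734-(-9.7))/2) = sqrt(11.1367) = 3.3372

±(1.1986 + 3.3372i) i.e. 1.1986 + 3.3372i and -1.1986 - 3.3372i


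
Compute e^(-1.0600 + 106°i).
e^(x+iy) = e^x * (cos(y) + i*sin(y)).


e^-1.0600 = 0.34646
cos(106°) = -0.2756
sin(106°) = 0.96126
Real = 0.34646*(-0.2756) = -0.0955
Imag = 0.34646*0.96126 = 0.3330

-0.0955 + 0.3330i


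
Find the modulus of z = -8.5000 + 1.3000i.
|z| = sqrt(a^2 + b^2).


|z| = sqrt((-8.5)^2 + 1.3^2) = sqrt(72.25 + 1.69) = sqrt(73.94) = 8.5988

|z| = 8.5988


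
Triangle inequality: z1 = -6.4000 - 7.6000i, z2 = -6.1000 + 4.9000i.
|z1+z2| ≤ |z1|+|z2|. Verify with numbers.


|z1| = sqrt((-6.4)^2 + (-7.6)^2) = sqrt(98.72) = 9.9358
|z2| = sqrt((-6.1)^2 + 4.9^2) = sqrt(61.22) = 7.8243
z1+z2 = -12.5000 - 2.7000i
|z1+z2| = sqrt(163.54) = 12.7883
|z1|+|z2| = 9.9358 + 7.8243 = 17.7601

|z1+z2| = 12.7883 ≤ |z1|+|z2| = 17.7601 (verified)


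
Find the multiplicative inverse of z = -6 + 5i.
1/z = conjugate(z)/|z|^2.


|z|^2 = 36+25 = 61
1/z = (-6 - 5i)/61

1/z = -0.0984 - 0.0820i
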